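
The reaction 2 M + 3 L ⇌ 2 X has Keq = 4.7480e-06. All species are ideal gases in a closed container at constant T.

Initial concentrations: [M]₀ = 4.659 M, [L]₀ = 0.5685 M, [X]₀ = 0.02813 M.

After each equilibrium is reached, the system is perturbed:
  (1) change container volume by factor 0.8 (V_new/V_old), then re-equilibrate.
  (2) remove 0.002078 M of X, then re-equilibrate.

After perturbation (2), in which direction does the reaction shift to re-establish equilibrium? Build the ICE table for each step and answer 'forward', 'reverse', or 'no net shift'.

Q₀ = 1.9841e-04 vs Keq = 4.7480e-06 ⇒ Q>K, reverse
Step 1:
                    M           L           X
  I             4.659      0.5685     0.02813
  C           0.02335     0.03502    -0.02335
  E             4.682      0.6035    0.004784
  solve Keq expr → x = -0.01167; check Q = 4.7480e-06
Then change container volume by factor 0.8 (V_new/V_old).
Step 2:
                    M           L           X
  I             5.853      0.7544     0.00598
  C         -0.002316   -0.003474    0.002316
  E             5.851      0.7509    0.008296
  solve Keq expr → x = 0.001158; check Q = 4.7480e-06
Then remove 0.002078 M of X.
Step 3:
                    M           L           X
  I             5.851      0.7509    0.006218
  C         -0.002025   -0.003037    0.002025
  E             5.849      0.7479    0.008243
  solve Keq expr → x = 0.001012; check Q = 4.7480e-06

Direction: forward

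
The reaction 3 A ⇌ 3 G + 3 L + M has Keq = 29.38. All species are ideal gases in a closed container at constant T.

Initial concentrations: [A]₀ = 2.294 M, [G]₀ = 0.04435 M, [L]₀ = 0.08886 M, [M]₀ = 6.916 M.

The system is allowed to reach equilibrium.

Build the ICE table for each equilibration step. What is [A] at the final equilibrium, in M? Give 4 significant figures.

Q₀ = 3.5065e-08 vs Keq = 29.38 ⇒ Q<K, forward
Step 1:
                   A          G          L          M
  init         2.294    0.04435    0.08886      6.916
  Δ           -1.232      1.232      1.232     0.4108
  eq           1.062      1.277      1.321      7.327
  solve Keq expr → x = 0.4108; check Q = 29.38

[A]_eq = 1.062 M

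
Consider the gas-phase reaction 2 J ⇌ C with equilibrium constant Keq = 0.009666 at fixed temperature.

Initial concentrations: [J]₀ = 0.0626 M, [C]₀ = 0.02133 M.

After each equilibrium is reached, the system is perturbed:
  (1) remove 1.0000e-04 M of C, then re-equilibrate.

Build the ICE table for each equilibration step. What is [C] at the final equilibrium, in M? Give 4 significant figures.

Q₀ = 5.443 vs Keq = 0.009666 ⇒ Q>K, reverse
Step 1:
                   J          C
  Initial     0.0626    0.02133
  Change     0.04245   -0.02122
  Equil        0.105 1.0666e-04
  solve Keq expr → x = -0.02122; check Q = 0.009666
Then remove 1.0000e-04 M of C.
Step 2:
                   J          C
  Initial      0.105 6.6624e-06
  Change  -1.9919e-04 9.9596e-05
  Equil       0.1048 1.0626e-04
  solve Keq expr → x = 9.9596e-05; check Q = 0.009666

[C]_eq = 1.0626e-04 M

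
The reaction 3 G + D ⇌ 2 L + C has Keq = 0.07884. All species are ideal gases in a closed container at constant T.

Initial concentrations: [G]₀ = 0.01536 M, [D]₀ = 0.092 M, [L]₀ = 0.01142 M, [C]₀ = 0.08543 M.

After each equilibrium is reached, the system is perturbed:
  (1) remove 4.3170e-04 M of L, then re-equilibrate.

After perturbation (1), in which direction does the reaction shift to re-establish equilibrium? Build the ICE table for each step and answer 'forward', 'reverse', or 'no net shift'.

Direction: forward

Q₀ = 33.42 vs Keq = 0.07884 ⇒ Q>K, reverse
Step 1:
                   G          D          L          C
  init       0.01536      0.092    0.01142    0.08543
  Δ          0.01472   0.004907  -0.009813  -0.004907
  eq         0.03008    0.09691   0.001607    0.08052
  solve Keq expr → x = -0.004907; check Q = 0.07884
Then remove 4.3170e-04 M of L.
Step 2:
                   G          D          L          C
  init       0.03008    0.09691   0.001175    0.08052
  Δ       -5.7382e-04 -1.9127e-04 3.8255e-04 1.9127e-04
  eq         0.02951    0.09672   0.001558    0.08071
  solve Keq expr → x = 1.9127e-04; check Q = 0.07884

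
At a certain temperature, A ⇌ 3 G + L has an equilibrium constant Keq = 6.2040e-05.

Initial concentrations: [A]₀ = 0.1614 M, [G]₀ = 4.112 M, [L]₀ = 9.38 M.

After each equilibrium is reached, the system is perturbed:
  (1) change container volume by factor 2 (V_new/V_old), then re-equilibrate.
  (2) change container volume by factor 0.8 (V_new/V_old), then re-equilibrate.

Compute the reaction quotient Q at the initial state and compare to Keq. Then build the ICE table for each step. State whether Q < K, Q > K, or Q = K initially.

Q₀ = 4041 vs Keq = 6.2040e-05 ⇒ Q>K, reverse
Step 1:
                   A          G          L
  Initial     0.1614      4.112       9.38
  Change       1.363     -4.089     -1.363
  Equil        1.524    0.02276      8.017
  solve Keq expr → x = -1.363; check Q = 6.2040e-05
Then change container volume by factor 2 (V_new/V_old).
Step 2:
                   A          G          L
  Initial     0.7622    0.01138      4.008
  Change   -0.003779    0.01134   0.003779
  Equil       0.7585    0.02272      4.012
  solve Keq expr → x = 0.003779; check Q = 6.2040e-05
Then change container volume by factor 0.8 (V_new/V_old).
Step 3:
                   A          G          L
  Initial     0.9481     0.0284      5.015
  Change    0.001887  -0.005662  -0.001887
  Equil         0.95    0.02274      5.013
  solve Keq expr → x = -0.001887; check Q = 6.2040e-05

Q₀ = 4041; Q > K (proceeds reverse)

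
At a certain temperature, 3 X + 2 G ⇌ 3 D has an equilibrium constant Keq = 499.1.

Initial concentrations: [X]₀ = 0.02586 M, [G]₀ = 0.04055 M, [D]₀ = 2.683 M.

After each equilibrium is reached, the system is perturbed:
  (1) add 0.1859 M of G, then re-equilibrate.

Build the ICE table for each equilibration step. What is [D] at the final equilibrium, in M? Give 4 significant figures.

Q₀ = 6.7920e+08 vs Keq = 499.1 ⇒ Q>K, reverse
Step 1:
                   X          G          D
  Initial    0.02586    0.04055      2.683
  Change      0.5024     0.3349    -0.5024
  Equil       0.5282     0.3755      2.181
  solve Keq expr → x = -0.1675; check Q = 499.1
Then add 0.1859 M of G.
Step 2:
                   X          G          D
  Initial     0.5282     0.5614      2.181
  Change    -0.08038   -0.05358    0.08038
  Equil       0.4478     0.5078      2.261
  solve Keq expr → x = 0.02679; check Q = 499.1

[D]_eq = 2.261 M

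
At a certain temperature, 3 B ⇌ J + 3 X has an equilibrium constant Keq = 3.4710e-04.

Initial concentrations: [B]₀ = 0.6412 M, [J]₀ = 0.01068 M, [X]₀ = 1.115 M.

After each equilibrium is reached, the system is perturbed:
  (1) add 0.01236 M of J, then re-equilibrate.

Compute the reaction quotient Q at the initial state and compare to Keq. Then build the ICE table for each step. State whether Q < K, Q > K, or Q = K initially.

Q₀ = 0.05616; Q > K (proceeds reverse)

Q₀ = 0.05616 vs Keq = 3.4710e-04 ⇒ Q>K, reverse
Step 1:
                    B           J           X
  I            0.6412     0.01068       1.115
  C           0.03179     -0.0106    -0.03179
  E             0.673  8.3242e-05       1.083
  solve Keq expr → x = -0.0106; check Q = 3.4710e-04
Then add 0.01236 M of J.
Step 2:
                    B           J           X
  I             0.673     0.01244       1.083
  C             0.037    -0.01233      -0.037
  E              0.71  1.0848e-04       1.046
  solve Keq expr → x = -0.01233; check Q = 3.4710e-04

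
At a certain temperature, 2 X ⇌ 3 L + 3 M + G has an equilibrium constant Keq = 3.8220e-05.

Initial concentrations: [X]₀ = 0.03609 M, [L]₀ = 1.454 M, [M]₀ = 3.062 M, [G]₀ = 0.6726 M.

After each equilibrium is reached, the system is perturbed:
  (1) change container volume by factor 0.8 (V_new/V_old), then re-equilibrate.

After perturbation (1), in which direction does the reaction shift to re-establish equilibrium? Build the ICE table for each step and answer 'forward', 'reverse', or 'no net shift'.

Direction: reverse

Q₀ = 4.5571e+04 vs Keq = 3.8220e-05 ⇒ Q>K, reverse
Step 1:
                    X           L           M           G
  init        0.03609       1.454       3.062      0.6726
  Δ            0.9462      -1.419      -1.419     -0.4731
  eq           0.9823     0.03468       1.643      0.1995
  solve Keq expr → x = -0.4731; check Q = 3.8220e-05
Then change container volume by factor 0.8 (V_new/V_old).
Step 2:
                    X           L           M           G
  init          1.228     0.04335       2.053      0.2494
  Δ          0.008637    -0.01296    -0.01296   -0.004319
  eq            1.237     0.03039        2.04       0.245
  solve Keq expr → x = -0.004319; check Q = 3.8220e-05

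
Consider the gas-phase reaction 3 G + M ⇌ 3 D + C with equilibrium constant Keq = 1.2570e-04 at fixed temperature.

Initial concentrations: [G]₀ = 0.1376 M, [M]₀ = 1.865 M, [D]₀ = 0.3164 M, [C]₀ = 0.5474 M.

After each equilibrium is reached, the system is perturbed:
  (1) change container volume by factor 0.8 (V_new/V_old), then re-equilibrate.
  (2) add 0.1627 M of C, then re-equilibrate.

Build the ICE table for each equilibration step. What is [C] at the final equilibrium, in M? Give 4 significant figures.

[C]_eq = 0.7283 M

Q₀ = 3.568 vs Keq = 1.2570e-04 ⇒ Q>K, reverse
Step 1:
                   G          M          D          C
  I           0.1376      1.865     0.3164     0.5474
  C           0.2822    0.09405    -0.2822   -0.09405
  E           0.4198      1.959    0.03425     0.4533
  solve Keq expr → x = -0.09405; check Q = 1.2570e-04
Then change container volume by factor 0.8 (V_new/V_old).
Step 2:
                   G          M          D          C
  I           0.5247      2.449    0.04281     0.5667
  C                0          0          0          0
  E           0.5247      2.449    0.04281     0.5667
  solve Keq expr → x = 0; check Q = 1.2570e-04
Then add 0.1627 M of C.
Step 3:
                   G          M          D          C
  I           0.5247      2.449    0.04281     0.7294
  C          0.00319   0.001063   -0.00319  -0.001063
  E           0.5279       2.45    0.03962     0.7283
  solve Keq expr → x = -0.001063; check Q = 1.2570e-04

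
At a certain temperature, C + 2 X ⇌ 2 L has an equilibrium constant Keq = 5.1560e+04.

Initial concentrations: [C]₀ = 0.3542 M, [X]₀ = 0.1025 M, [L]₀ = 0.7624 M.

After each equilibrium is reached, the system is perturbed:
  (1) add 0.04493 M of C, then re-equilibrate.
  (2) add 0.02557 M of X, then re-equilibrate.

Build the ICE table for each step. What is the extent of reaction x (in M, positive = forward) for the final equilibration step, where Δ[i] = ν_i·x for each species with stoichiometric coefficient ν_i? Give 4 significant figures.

x = 0.01263 M

Q₀ = 156.2 vs Keq = 5.1560e+04 ⇒ Q<K, forward
Step 1:
                   C          X          L
  Initial     0.3542     0.1025     0.7624
  Change    -0.04784   -0.09567    0.09567
  Equil       0.3064   0.006827     0.8581
  solve Keq expr → x = 0.04784; check Q = 5.1560e+04
Then add 0.04493 M of C.
Step 2:
                   C          X          L
  Initial     0.3513   0.006827     0.8581
  Change  -2.2310e-04 -4.4619e-04 4.4619e-04
  Equil       0.3511   0.006381     0.8585
  solve Keq expr → x = 2.2310e-04; check Q = 5.1560e+04
Then add 0.02557 M of X.
Step 3:
                   C          X          L
  Initial     0.3511    0.03195     0.8585
  Change    -0.01263   -0.02526    0.02526
  Equil       0.3384    0.00669     0.8838
  solve Keq expr → x = 0.01263; check Q = 5.1560e+04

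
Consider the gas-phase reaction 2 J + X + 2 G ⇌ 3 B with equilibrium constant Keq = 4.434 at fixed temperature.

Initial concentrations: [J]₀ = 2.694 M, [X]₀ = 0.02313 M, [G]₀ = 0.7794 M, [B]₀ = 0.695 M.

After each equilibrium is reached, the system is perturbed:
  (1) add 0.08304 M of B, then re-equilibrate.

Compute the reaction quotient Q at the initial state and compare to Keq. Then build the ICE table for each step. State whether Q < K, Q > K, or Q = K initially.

Q₀ = 3.292; Q < K (proceeds forward)

Q₀ = 3.292 vs Keq = 4.434 ⇒ Q<K, forward
Step 1:
                  J         X         G         B
  I           2.694   0.02313    0.7794     0.695
  C        -0.00883 -0.004415  -0.00883   0.01325
  E           2.685   0.01871    0.7706    0.7082
  solve Keq expr → x = 0.004415; check Q = 4.434
Then add 0.08304 M of B.
Step 2:
                  J         X         G         B
  I           2.685   0.01871    0.7706    0.7913
  C         0.01017  0.005086   0.01017  -0.01526
  E           2.695    0.0238    0.7807     0.776
  solve Keq expr → x = -0.005086; check Q = 4.434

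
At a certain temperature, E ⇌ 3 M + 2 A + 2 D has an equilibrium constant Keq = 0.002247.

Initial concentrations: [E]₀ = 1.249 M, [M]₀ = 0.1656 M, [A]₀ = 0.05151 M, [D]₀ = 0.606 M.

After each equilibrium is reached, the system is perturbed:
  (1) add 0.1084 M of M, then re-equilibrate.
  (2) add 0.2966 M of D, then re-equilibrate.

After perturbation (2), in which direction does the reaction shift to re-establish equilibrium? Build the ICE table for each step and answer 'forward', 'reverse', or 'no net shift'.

Q₀ = 3.5428e-06 vs Keq = 0.002247 ⇒ Q<K, forward
Step 1:
                    E           M           A           D
  init          1.249      0.1656     0.05151       0.606
  Δ          -0.08887      0.2666      0.1777      0.1777
  eq             1.16      0.4322      0.2293      0.7837
  solve Keq expr → x = 0.08887; check Q = 0.002247
Then add 0.1084 M of M.
Step 2:
                    E           M           A           D
  init           1.16      0.5406      0.2293      0.7837
  Δ           0.01588    -0.04764    -0.03176    -0.03176
  eq            1.176       0.493      0.1975       0.752
  solve Keq expr → x = -0.01588; check Q = 0.002247
Then add 0.2966 M of D.
Step 3:
                    E           M           A           D
  init          1.176       0.493      0.1975       1.049
  Δ           0.01454    -0.04362    -0.02908    -0.02908
  eq            1.191      0.4494      0.1684        1.02
  solve Keq expr → x = -0.01454; check Q = 0.002247

Direction: reverse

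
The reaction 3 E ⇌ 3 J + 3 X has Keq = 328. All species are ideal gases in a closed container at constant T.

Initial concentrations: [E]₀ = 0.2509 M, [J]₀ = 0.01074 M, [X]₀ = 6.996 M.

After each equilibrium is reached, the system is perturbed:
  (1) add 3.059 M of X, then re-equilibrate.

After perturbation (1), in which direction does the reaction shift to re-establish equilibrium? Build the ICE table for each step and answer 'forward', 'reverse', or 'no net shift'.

Q₀ = 0.02686 vs Keq = 328 ⇒ Q<K, forward
Step 1:
                   E          J          X
  I           0.2509    0.01074      6.996
  C           -0.118      0.118      0.118
  E           0.1329     0.1288      7.114
  solve Keq expr → x = 0.03935; check Q = 328
Then add 3.059 M of X.
Step 2:
                   E          J          X
  I           0.1329     0.1288      10.17
  C          0.02294   -0.02294   -0.02294
  E           0.1558     0.1059      10.15
  solve Keq expr → x = -0.007646; check Q = 328

Direction: reverse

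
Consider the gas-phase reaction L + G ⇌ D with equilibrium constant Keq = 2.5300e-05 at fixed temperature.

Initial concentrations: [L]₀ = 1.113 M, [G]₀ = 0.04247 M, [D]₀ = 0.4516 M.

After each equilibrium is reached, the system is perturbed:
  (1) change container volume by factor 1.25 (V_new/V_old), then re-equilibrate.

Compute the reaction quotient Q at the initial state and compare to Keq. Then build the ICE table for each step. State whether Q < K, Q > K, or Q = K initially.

Q₀ = 9.554 vs Keq = 2.5300e-05 ⇒ Q>K, reverse
Step 1:
                   L          G          D
  init         1.113    0.04247     0.4516
  Δ           0.4516     0.4516    -0.4516
  eq           1.565     0.4941 1.9556e-05
  solve Keq expr → x = -0.4516; check Q = 2.5300e-05
Then change container volume by factor 1.25 (V_new/V_old).
Step 2:
                   L          G          D
  init         1.252     0.3952 1.5645e-05
  Δ       3.1289e-06 3.1289e-06 -3.1289e-06
  eq           1.252     0.3952 1.2516e-05
  solve Keq expr → x = -3.1289e-06; check Q = 2.5300e-05

Q₀ = 9.554; Q > K (proceeds reverse)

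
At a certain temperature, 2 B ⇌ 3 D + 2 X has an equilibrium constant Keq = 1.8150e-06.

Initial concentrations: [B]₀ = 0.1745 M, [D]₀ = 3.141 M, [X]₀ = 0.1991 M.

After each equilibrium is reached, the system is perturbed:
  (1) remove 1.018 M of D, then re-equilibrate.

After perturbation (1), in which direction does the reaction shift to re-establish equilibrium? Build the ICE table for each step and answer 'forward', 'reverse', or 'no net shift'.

Direction: forward

Q₀ = 40.34 vs Keq = 1.8150e-06 ⇒ Q>K, reverse
Step 1:
                    B           D           X
  I            0.1745       3.141      0.1991
  C             0.199     -0.2985      -0.199
  E            0.3735       2.843  1.0500e-04
  solve Keq expr → x = -0.0995; check Q = 1.8150e-06
Then remove 1.018 M of D.
Step 2:
                    B           D           X
  I            0.3735       1.825  1.0500e-04
  C       -9.9101e-05  1.4865e-04  9.9101e-05
  E            0.3734       1.825  2.0410e-04
  solve Keq expr → x = 4.9551e-05; check Q = 1.8150e-06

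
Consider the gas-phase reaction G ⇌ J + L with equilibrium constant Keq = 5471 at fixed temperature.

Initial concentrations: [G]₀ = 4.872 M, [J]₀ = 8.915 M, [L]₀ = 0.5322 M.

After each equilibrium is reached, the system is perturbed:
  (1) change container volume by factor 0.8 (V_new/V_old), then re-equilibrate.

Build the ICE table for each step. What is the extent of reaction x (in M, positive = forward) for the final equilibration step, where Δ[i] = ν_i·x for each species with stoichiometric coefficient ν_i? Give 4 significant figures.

x = -0.004222 M

Q₀ = 0.9738 vs Keq = 5471 ⇒ Q<K, forward
Step 1:
                   G          J          L
  I            4.872      8.915     0.5322
  C           -4.858      4.858      4.858
  E          0.01357      13.77      5.391
  solve Keq expr → x = 4.858; check Q = 5471
Then change container volume by factor 0.8 (V_new/V_old).
Step 2:
                   G          J          L
  I          0.01696      17.22      6.738
  C         0.004222  -0.004222  -0.004222
  E          0.02119      17.21      6.734
  solve Keq expr → x = -0.004222; check Q = 5471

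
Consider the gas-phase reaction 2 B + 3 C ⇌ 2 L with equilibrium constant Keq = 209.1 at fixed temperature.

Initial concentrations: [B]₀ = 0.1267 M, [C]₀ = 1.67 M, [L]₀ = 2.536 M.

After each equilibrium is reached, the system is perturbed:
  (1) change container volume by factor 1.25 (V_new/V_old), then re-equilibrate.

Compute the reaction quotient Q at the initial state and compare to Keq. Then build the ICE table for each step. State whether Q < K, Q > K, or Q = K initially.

Q₀ = 86.02 vs Keq = 209.1 ⇒ Q<K, forward
Step 1:
                  B         C         L
  Initial    0.1267      1.67     2.536
  Change   -0.03956  -0.05935   0.03956
  Equil     0.08714     1.611     2.576
  solve Keq expr → x = 0.01978; check Q = 209.1
Then change container volume by factor 1.25 (V_new/V_old).
Step 2:
                  B         C         L
  Initial   0.06971     1.289      2.06
  Change     0.0229   0.03435   -0.0229
  Equil     0.09261     1.323     2.038
  solve Keq expr → x = -0.01145; check Q = 209.1

Q₀ = 86.02; Q < K (proceeds forward)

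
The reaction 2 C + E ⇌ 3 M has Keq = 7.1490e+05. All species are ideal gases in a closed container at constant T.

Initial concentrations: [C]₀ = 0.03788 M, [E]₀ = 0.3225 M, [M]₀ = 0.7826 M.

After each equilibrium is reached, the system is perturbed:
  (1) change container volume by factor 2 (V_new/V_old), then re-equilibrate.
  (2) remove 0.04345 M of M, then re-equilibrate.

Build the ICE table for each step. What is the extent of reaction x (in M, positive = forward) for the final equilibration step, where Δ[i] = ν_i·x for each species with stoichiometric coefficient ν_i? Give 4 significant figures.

Q₀ = 1036 vs Keq = 7.1490e+05 ⇒ Q<K, forward
Step 1:
                    C           E           M
  I           0.03788      0.3225      0.7826
  C          -0.03624    -0.01812     0.05436
  E          0.001641      0.3044       0.837
  solve Keq expr → x = 0.01812; check Q = 7.1490e+05
Then change container volume by factor 2 (V_new/V_old).
Step 2:
                    C           E           M
  I        8.2072e-04      0.1522      0.4185
  C                 0           0           0
  E        8.2072e-04      0.1522      0.4185
  solve Keq expr → x = 0; check Q = 7.1490e+05
Then remove 0.04345 M of M.
Step 3:
                    C           E           M
  I        8.2072e-04      0.1522       0.375
  C       -1.2378e-04 -6.1892e-05  1.8568e-04
  E        6.9693e-04      0.1521      0.3752
  solve Keq expr → x = 6.1892e-05; check Q = 7.1490e+05

x = 6.1892e-05 M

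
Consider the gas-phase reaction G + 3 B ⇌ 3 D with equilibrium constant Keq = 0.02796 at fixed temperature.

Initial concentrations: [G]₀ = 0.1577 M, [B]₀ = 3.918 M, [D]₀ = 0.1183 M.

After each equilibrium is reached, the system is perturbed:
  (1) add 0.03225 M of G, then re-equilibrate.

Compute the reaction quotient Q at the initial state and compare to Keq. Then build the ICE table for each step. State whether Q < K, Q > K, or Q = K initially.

Q₀ = 1.7455e-04 vs Keq = 0.02796 ⇒ Q<K, forward
Step 1:
                  G         B         D
  init       0.1577     3.918    0.1183
  Δ          -0.101   -0.3031    0.3031
  eq        0.05666     3.615    0.4214
  solve Keq expr → x = 0.101; check Q = 0.02796
Then add 0.03225 M of G.
Step 2:
                  G         B         D
  init      0.08891     3.615    0.4214
  Δ        -0.01284  -0.03852   0.03852
  eq        0.07607     3.576    0.4599
  solve Keq expr → x = 0.01284; check Q = 0.02796

Q₀ = 1.7455e-04; Q < K (proceeds forward)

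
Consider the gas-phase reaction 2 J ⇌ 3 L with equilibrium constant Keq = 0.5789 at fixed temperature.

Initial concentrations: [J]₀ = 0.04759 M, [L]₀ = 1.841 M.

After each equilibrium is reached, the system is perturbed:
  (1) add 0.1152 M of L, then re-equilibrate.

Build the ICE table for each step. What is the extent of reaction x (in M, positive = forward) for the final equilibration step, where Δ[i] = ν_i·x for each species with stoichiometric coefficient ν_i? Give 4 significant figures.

x = -0.02753 M

Q₀ = 2755 vs Keq = 0.5789 ⇒ Q>K, reverse
Step 1:
                   J          L
  I          0.04759      1.841
  C           0.7496     -1.124
  E           0.7972     0.7166
  solve Keq expr → x = -0.3748; check Q = 0.5789
Then add 0.1152 M of L.
Step 2:
                   J          L
  I           0.7972     0.8318
  C          0.05505   -0.08258
  E           0.8523     0.7492
  solve Keq expr → x = -0.02753; check Q = 0.5789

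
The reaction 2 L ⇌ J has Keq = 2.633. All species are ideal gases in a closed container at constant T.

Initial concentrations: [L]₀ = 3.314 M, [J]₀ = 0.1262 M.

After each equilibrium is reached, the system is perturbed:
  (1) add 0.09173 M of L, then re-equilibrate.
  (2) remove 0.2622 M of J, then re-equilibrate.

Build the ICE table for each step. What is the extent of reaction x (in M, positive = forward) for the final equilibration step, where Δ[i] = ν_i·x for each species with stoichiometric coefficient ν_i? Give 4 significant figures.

x = 0.03081 M

Q₀ = 0.01149 vs Keq = 2.633 ⇒ Q<K, forward
Step 1:
                    L           J
  init          3.314      0.1262
  Δ            -2.581        1.29
  eq           0.7335       1.416
  solve Keq expr → x = 1.29; check Q = 2.633
Then add 0.09173 M of L.
Step 2:
                    L           J
  init         0.8252       1.416
  Δ          -0.08128     0.04064
  eq           0.7439       1.457
  solve Keq expr → x = 0.04064; check Q = 2.633
Then remove 0.2622 M of J.
Step 3:
                    L           J
  init         0.7439       1.195
  Δ          -0.06162     0.03081
  eq           0.6823       1.226
  solve Keq expr → x = 0.03081; check Q = 2.633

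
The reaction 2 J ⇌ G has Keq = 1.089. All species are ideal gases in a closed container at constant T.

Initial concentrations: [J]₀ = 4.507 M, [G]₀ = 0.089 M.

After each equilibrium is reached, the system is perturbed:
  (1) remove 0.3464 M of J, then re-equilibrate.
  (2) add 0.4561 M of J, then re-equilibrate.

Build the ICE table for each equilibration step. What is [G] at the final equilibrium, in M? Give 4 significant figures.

Q₀ = 0.004381 vs Keq = 1.089 ⇒ Q<K, forward
Step 1:
                  J         G
  init        4.507     0.089
  Δ          -3.252     1.626
  eq          1.255     1.715
  solve Keq expr → x = 1.626; check Q = 1.089
Then remove 0.3464 M of J.
Step 2:
                  J         G
  init       0.9085     1.715
  Δ          0.2918   -0.1459
  eq            1.2     1.569
  solve Keq expr → x = -0.1459; check Q = 1.089
Then add 0.4561 M of J.
Step 3:
                  J         G
  init        1.656     1.569
  Δ         -0.3847    0.1923
  eq          1.272     1.761
  solve Keq expr → x = 0.1923; check Q = 1.089

[G]_eq = 1.761 M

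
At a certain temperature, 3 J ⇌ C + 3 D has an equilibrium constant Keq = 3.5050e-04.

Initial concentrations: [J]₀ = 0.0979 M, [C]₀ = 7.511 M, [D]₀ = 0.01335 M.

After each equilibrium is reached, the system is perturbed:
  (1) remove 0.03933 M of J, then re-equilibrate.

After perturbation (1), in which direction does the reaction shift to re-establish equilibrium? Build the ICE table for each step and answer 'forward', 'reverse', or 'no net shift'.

Q₀ = 0.01905 vs Keq = 3.5050e-04 ⇒ Q>K, reverse
Step 1:
                   J          C          D
  I           0.0979      7.511    0.01335
  C         0.009483  -0.003161  -0.009483
  E           0.1074      7.508   0.003867
  solve Keq expr → x = -0.003161; check Q = 3.5050e-04
Then remove 0.03933 M of J.
Step 2:
                   J          C          D
  I          0.06805      7.508   0.003867
  C         0.001367 -4.5563e-04  -0.001367
  E          0.06942      7.507     0.0025
  solve Keq expr → x = -4.5563e-04; check Q = 3.5050e-04

Direction: reverse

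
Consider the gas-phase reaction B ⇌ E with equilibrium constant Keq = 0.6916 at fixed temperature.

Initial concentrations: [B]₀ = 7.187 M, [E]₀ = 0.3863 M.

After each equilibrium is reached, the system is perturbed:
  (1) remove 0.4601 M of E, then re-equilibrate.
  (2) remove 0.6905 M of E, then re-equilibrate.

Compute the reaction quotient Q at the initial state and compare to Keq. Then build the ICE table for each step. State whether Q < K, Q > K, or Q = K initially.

Q₀ = 0.05375 vs Keq = 0.6916 ⇒ Q<K, forward
Step 1:
                    B           E
  Initial       7.187      0.3863
  Change        -2.71        2.71
  Equil         4.477       3.096
  solve Keq expr → x = 2.71; check Q = 0.6916
Then remove 0.4601 M of E.
Step 2:
                    B           E
  Initial       4.477       2.636
  Change       -0.272       0.272
  Equil         4.205       2.908
  solve Keq expr → x = 0.272; check Q = 0.6916
Then remove 0.6905 M of E.
Step 3:
                    B           E
  Initial       4.205       2.218
  Change      -0.4082      0.4082
  Equil         3.797       2.626
  solve Keq expr → x = 0.4082; check Q = 0.6916

Q₀ = 0.05375; Q < K (proceeds forward)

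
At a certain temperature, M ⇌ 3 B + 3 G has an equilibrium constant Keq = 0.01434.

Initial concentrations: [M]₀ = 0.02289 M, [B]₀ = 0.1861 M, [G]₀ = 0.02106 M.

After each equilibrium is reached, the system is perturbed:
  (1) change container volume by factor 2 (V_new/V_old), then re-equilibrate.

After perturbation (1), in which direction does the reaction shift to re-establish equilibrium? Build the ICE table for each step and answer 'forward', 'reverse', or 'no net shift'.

Q₀ = 2.6301e-06 vs Keq = 0.01434 ⇒ Q<K, forward
Step 1:
                  M         B         G
  Initial   0.02289    0.1861   0.02106
  Change   -0.02214   0.06642   0.06642
  Equil   7.5157e-04    0.2525   0.08748
  solve Keq expr → x = 0.02214; check Q = 0.01434
Then change container volume by factor 2 (V_new/V_old).
Step 2:
                  M         B         G
  Initial 3.7579e-04    0.1263   0.04374
  Change  -3.6281e-04  0.001088  0.001088
  Equil   1.2972e-05    0.1273   0.04483
  solve Keq expr → x = 3.6281e-04; check Q = 0.01434

Direction: forward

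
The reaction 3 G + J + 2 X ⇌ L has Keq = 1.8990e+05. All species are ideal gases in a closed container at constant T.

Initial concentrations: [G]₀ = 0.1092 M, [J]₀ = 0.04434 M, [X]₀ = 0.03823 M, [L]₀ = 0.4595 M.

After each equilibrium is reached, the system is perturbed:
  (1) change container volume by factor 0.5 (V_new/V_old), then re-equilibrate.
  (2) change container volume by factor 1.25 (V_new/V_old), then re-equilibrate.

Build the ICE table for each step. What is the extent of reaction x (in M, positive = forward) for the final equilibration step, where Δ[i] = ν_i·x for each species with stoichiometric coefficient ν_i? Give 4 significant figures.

x = -0.009158 M

Q₀ = 5.4452e+06 vs Keq = 1.8990e+05 ⇒ Q>K, reverse
Step 1:
                    G           J           X           L
  I            0.1092     0.04434     0.03823      0.4595
  C           0.06483     0.02161     0.04322    -0.02161
  E             0.174     0.06595     0.08145      0.4379
  solve Keq expr → x = -0.02161; check Q = 1.8990e+05
Then change container volume by factor 0.5 (V_new/V_old).
Step 2:
                    G           J           X           L
  I            0.3481      0.1319      0.1629      0.8758
  C           -0.1327    -0.04424    -0.08849     0.04424
  E            0.2153     0.08765     0.07441        0.92
  solve Keq expr → x = 0.04424; check Q = 1.8990e+05
Then change container volume by factor 1.25 (V_new/V_old).
Step 3:
                    G           J           X           L
  I            0.1723     0.07012     0.05953       0.736
  C           0.02747    0.009158     0.01832   -0.009158
  E            0.1997     0.07928     0.07784      0.7269
  solve Keq expr → x = -0.009158; check Q = 1.8990e+05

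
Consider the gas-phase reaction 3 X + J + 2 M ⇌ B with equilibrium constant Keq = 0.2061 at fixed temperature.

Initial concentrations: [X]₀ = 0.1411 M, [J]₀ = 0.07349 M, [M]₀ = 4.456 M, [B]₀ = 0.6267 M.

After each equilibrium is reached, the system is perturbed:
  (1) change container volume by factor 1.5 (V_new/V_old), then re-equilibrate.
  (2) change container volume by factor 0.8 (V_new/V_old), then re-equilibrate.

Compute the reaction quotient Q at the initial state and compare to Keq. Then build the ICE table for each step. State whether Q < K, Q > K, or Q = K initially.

Q₀ = 152.9; Q > K (proceeds reverse)

Q₀ = 152.9 vs Keq = 0.2061 ⇒ Q>K, reverse
Step 1:
                  X         J         M         B
  init       0.1411   0.07349     4.456    0.6267
  Δ          0.5632    0.1877    0.3754   -0.1877
  eq         0.7043    0.2612     4.831     0.439
  solve Keq expr → x = -0.1877; check Q = 0.2061
Then change container volume by factor 1.5 (V_new/V_old).
Step 2:
                  X         J         M         B
  init       0.4695    0.1741     3.221    0.2927
  Δ          0.2392   0.07975    0.1595  -0.07975
  eq         0.7088    0.2539      3.38    0.2129
  solve Keq expr → x = -0.07975; check Q = 0.2061
Then change container volume by factor 0.8 (V_new/V_old).
Step 3:
                  X         J         M         B
  init        0.886    0.3174     4.226    0.2661
  Δ         -0.1747  -0.05825   -0.1165   0.05825
  eq         0.7112    0.2591     4.109    0.3244
  solve Keq expr → x = 0.05825; check Q = 0.2061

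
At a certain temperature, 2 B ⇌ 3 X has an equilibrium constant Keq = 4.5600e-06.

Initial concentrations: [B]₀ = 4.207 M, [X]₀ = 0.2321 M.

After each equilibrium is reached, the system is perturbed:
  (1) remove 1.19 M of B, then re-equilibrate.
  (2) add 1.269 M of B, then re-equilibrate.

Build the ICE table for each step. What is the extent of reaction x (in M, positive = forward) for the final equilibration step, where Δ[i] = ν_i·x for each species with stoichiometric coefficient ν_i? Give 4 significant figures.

x = 0.002994 M

Q₀ = 7.0645e-04 vs Keq = 4.5600e-06 ⇒ Q>K, reverse
Step 1:
                    B           X
  I             4.207      0.2321
  C            0.1254      -0.188
  E             4.332     0.04407
  solve Keq expr → x = -0.06268; check Q = 4.5600e-06
Then remove 1.19 M of B.
Step 2:
                    B           X
  I             3.142     0.04407
  C          0.005634   -0.008451
  E             3.148     0.03562
  solve Keq expr → x = -0.002817; check Q = 4.5600e-06
Then add 1.269 M of B.
Step 3:
                    B           X
  I             4.417     0.03562
  C         -0.005988    0.008983
  E             4.411      0.0446
  solve Keq expr → x = 0.002994; check Q = 4.5600e-06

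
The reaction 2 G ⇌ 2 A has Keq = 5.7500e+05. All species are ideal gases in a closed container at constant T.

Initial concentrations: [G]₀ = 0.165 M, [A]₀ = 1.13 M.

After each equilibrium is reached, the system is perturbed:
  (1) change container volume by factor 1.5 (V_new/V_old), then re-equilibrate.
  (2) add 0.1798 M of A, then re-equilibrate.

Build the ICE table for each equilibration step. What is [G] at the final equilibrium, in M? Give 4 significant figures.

[G]_eq = 0.001374 M

Q₀ = 46.9 vs Keq = 5.7500e+05 ⇒ Q<K, forward
Step 1:
                   G          A
  init         0.165       1.13
  Δ          -0.1633     0.1633
  eq        0.001706      1.293
  solve Keq expr → x = 0.08165; check Q = 5.7500e+05
Then change container volume by factor 1.5 (V_new/V_old).
Step 2:
                   G          A
  init      0.001137     0.8622
  Δ                0          0
  eq        0.001137     0.8622
  solve Keq expr → x = 0; check Q = 5.7500e+05
Then add 0.1798 M of A.
Step 3:
                   G          A
  init      0.001137      1.042
  Δ       2.3680e-04 -2.3680e-04
  eq        0.001374      1.042
  solve Keq expr → x = -1.1840e-04; check Q = 5.7500e+05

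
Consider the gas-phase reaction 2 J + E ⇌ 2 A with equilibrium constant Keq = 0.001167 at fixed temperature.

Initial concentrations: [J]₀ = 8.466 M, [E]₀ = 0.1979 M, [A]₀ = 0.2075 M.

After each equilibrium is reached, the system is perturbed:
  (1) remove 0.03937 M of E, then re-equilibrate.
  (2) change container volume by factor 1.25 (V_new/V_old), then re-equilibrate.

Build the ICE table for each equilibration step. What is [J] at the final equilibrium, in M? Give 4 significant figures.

[J]_eq = 6.844 M

Q₀ = 0.003036 vs Keq = 0.001167 ⇒ Q>K, reverse
Step 1:
                  J         E         A
  I           8.466    0.1979    0.2075
  C         0.06724   0.03362  -0.06724
  E           8.533    0.2315    0.1403
  solve Keq expr → x = -0.03362; check Q = 0.001167
Then remove 0.03937 M of E.
Step 2:
                  J         E         A
  I           8.533    0.1921    0.1403
  C         0.01057  0.005287  -0.01057
  E           8.544    0.1974    0.1297
  solve Keq expr → x = -0.005287; check Q = 0.001167
Then change container volume by factor 1.25 (V_new/V_old).
Step 3:
                  J         E         A
  I           6.835    0.1579    0.1038
  C        0.009446  0.004723 -0.009446
  E           6.844    0.1627    0.0943
  solve Keq expr → x = -0.004723; check Q = 0.001167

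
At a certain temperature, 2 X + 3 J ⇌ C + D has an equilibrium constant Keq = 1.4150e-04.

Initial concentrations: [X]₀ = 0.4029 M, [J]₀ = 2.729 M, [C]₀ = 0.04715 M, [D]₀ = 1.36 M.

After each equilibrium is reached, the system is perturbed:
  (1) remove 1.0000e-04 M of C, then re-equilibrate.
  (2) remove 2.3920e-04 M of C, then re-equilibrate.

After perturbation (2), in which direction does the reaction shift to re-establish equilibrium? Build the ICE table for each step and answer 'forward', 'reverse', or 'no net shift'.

Q₀ = 0.01944 vs Keq = 1.4150e-04 ⇒ Q>K, reverse
Step 1:
                    X           J           C           D
  init         0.4029       2.729     0.04715        1.36
  Δ           0.09305      0.1396    -0.04652    -0.04652
  eq           0.4959       2.869  6.2547e-04       1.313
  solve Keq expr → x = -0.04652; check Q = 1.4150e-04
Then remove 1.0000e-04 M of C.
Step 2:
                    X           J           C           D
  init         0.4959       2.869  5.2547e-04       1.313
  Δ       -1.9852e-04 -2.9777e-04  9.9258e-05  9.9258e-05
  eq           0.4958       2.868  6.2473e-04       1.314
  solve Keq expr → x = 9.9258e-05; check Q = 1.4150e-04
Then remove 2.3920e-04 M of C.
Step 3:
                    X           J           C           D
  init         0.4958       2.868  3.8553e-04       1.314
  Δ       -4.7485e-04 -7.1228e-04  2.3743e-04  2.3743e-04
  eq           0.4953       2.868  6.2295e-04       1.314
  solve Keq expr → x = 2.3743e-04; check Q = 1.4150e-04

Direction: forward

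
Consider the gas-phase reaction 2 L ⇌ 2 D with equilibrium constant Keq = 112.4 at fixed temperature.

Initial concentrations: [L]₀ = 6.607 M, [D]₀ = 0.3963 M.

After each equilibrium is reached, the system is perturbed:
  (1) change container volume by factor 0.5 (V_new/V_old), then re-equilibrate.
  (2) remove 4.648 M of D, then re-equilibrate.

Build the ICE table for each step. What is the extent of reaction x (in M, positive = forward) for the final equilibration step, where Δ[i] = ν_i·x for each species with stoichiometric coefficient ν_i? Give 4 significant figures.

Q₀ = 0.003598 vs Keq = 112.4 ⇒ Q<K, forward
Step 1:
                   L          D
  I            6.607     0.3963
  C           -6.003      6.003
  E           0.6036        6.4
  solve Keq expr → x = 3.002; check Q = 112.4
Then change container volume by factor 0.5 (V_new/V_old).
Step 2:
                   L          D
  I            1.207       12.8
  C                0          0
  E            1.207       12.8
  solve Keq expr → x = 0; check Q = 112.4
Then remove 4.648 M of D.
Step 3:
                   L          D
  I            1.207      8.151
  C          -0.4006     0.4006
  E           0.8066      8.552
  solve Keq expr → x = 0.2003; check Q = 112.4

x = 0.2003 M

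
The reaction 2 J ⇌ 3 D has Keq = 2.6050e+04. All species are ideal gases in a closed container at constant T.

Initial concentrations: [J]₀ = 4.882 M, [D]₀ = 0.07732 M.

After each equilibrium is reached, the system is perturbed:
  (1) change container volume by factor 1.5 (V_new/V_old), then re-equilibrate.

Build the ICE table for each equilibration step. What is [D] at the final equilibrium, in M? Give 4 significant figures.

[D]_eq = 4.835 M

Q₀ = 1.9395e-05 vs Keq = 2.6050e+04 ⇒ Q<K, forward
Step 1:
                   J          D
  Initial      4.882    0.07732
  Change      -4.762      7.143
  Equil       0.1202       7.22
  solve Keq expr → x = 2.381; check Q = 2.6050e+04
Then change container volume by factor 1.5 (V_new/V_old).
Step 2:
                   J          D
  Initial    0.08013      4.813
  Change    -0.01427     0.0214
  Equil      0.06587      4.835
  solve Keq expr → x = 0.007134; check Q = 2.6050e+04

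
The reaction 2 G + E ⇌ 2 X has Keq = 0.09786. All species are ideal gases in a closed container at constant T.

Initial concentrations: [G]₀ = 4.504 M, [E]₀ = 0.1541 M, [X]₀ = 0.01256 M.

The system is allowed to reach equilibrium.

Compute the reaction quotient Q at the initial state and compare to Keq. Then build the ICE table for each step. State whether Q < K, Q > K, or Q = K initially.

Q₀ = 5.0464e-05 vs Keq = 0.09786 ⇒ Q<K, forward
Step 1:
                   G          E          X
  Initial      4.504     0.1541    0.01256
  Change     -0.2378    -0.1189     0.2378
  Equil        4.266    0.03519     0.2504
  solve Keq expr → x = 0.1189; check Q = 0.09786

Q₀ = 5.0464e-05; Q < K (proceeds forward)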